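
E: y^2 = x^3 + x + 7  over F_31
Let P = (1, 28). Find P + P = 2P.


Doubling: s = (3 x1^2 + a) / (2 y1)
s = (3*1^2 + 1) / (2*28) mod 31 = 20
x3 = s^2 - 2 x1 mod 31 = 20^2 - 2*1 = 26
y3 = s (x1 - x3) - y1 mod 31 = 20 * (1 - 26) - 28 = 30

2P = (26, 30)


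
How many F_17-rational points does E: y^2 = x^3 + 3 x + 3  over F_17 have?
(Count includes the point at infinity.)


For each x in F_17, count y with y^2 = x^3 + 3 x + 3 mod 17:
  x = 2: RHS = 0, y in [0]  -> 1 point(s)
  x = 6: RHS = 16, y in [4, 13]  -> 2 point(s)
  x = 10: RHS = 13, y in [8, 9]  -> 2 point(s)
  x = 12: RHS = 16, y in [4, 13]  -> 2 point(s)
  x = 14: RHS = 1, y in [1, 16]  -> 2 point(s)
  x = 16: RHS = 16, y in [4, 13]  -> 2 point(s)
Affine points: 11. Add the point at infinity: total = 12.

#E(F_17) = 12


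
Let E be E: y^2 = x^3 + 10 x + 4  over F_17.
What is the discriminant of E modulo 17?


4 a^3 + 27 b^2 = 4*10^3 + 27*4^2 = 4000 + 432 = 4432
Delta = -16 * (4432) = -70912
Delta mod 17 = 12

Delta = 12 (mod 17)


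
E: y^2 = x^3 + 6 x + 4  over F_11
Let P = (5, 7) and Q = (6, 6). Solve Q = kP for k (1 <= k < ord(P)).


Enumerate multiples of P until we hit Q = (6, 6):
  1P = (5, 7)
  2P = (4, 9)
  3P = (6, 6)
Match found at i = 3.

k = 3


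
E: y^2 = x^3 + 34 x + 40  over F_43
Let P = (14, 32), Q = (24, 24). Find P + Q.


P != Q, so use the chord formula.
s = (y2 - y1) / (x2 - x1) = (35) / (10) mod 43 = 25
x3 = s^2 - x1 - x2 mod 43 = 25^2 - 14 - 24 = 28
y3 = s (x1 - x3) - y1 mod 43 = 25 * (14 - 28) - 32 = 5

P + Q = (28, 5)


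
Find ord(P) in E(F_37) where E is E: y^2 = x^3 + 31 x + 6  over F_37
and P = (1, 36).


Compute successive multiples of P until we hit O:
  1P = (1, 36)
  2P = (28, 16)
  3P = (12, 16)
  4P = (27, 18)
  5P = (34, 21)
  6P = (23, 11)
  7P = (24, 12)
  8P = (24, 25)
  ... (continuing to 15P)
  15P = O

ord(P) = 15


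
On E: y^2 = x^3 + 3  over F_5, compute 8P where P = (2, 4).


k = 8 = 1000_2 (binary, LSB first: 0001)
Double-and-add from P = (2, 4):
  bit 0 = 0: acc unchanged = O
  bit 1 = 0: acc unchanged = O
  bit 2 = 0: acc unchanged = O
  bit 3 = 1: acc = O + (2, 1) = (2, 1)

8P = (2, 1)


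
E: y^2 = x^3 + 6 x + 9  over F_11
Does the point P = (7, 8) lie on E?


Check whether y^2 = x^3 + 6 x + 9 (mod 11) for (x, y) = (7, 8).
LHS: y^2 = 8^2 mod 11 = 9
RHS: x^3 + 6 x + 9 = 7^3 + 6*7 + 9 mod 11 = 9
LHS = RHS

Yes, on the curve


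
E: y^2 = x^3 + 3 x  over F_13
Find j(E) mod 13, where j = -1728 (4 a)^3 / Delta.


Delta = -16(4 a^3 + 27 b^2) mod 13 = 1
-1728 * (4 a)^3 = -1728 * (4*3)^3 mod 13 = 12
j = 12 * 1^(-1) mod 13 = 12

j = 12 (mod 13)


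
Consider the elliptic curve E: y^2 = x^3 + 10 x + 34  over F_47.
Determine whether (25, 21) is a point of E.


Check whether y^2 = x^3 + 10 x + 34 (mod 47) for (x, y) = (25, 21).
LHS: y^2 = 21^2 mod 47 = 18
RHS: x^3 + 10 x + 34 = 25^3 + 10*25 + 34 mod 47 = 23
LHS != RHS

No, not on the curve


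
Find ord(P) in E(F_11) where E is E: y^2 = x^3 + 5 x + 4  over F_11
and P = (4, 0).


Compute successive multiples of P until we hit O:
  1P = (4, 0)
  2P = O

ord(P) = 2


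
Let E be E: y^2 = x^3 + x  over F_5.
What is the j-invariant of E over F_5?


Delta = -16(4 a^3 + 27 b^2) mod 5 = 1
-1728 * (4 a)^3 = -1728 * (4*1)^3 mod 5 = 3
j = 3 * 1^(-1) mod 5 = 3

j = 3 (mod 5)


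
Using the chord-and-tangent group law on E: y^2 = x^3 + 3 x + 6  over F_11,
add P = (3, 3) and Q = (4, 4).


P != Q, so use the chord formula.
s = (y2 - y1) / (x2 - x1) = (1) / (1) mod 11 = 1
x3 = s^2 - x1 - x2 mod 11 = 1^2 - 3 - 4 = 5
y3 = s (x1 - x3) - y1 mod 11 = 1 * (3 - 5) - 3 = 6

P + Q = (5, 6)


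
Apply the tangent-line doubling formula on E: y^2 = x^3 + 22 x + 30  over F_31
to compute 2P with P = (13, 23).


Doubling: s = (3 x1^2 + a) / (2 y1)
s = (3*13^2 + 22) / (2*23) mod 31 = 27
x3 = s^2 - 2 x1 mod 31 = 27^2 - 2*13 = 21
y3 = s (x1 - x3) - y1 mod 31 = 27 * (13 - 21) - 23 = 9

2P = (21, 9)


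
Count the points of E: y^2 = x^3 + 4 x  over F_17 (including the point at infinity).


For each x in F_17, count y with y^2 = x^3 + 4 x + 0 mod 17:
  x = 0: RHS = 0, y in [0]  -> 1 point(s)
  x = 2: RHS = 16, y in [4, 13]  -> 2 point(s)
  x = 5: RHS = 9, y in [3, 14]  -> 2 point(s)
  x = 6: RHS = 2, y in [6, 11]  -> 2 point(s)
  x = 8: RHS = 0, y in [0]  -> 1 point(s)
  x = 9: RHS = 0, y in [0]  -> 1 point(s)
  x = 11: RHS = 15, y in [7, 10]  -> 2 point(s)
  x = 12: RHS = 8, y in [5, 12]  -> 2 point(s)
  x = 15: RHS = 1, y in [1, 16]  -> 2 point(s)
Affine points: 15. Add the point at infinity: total = 16.

#E(F_17) = 16


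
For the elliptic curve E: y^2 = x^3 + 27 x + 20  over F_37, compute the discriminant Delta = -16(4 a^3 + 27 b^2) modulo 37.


4 a^3 + 27 b^2 = 4*27^3 + 27*20^2 = 78732 + 10800 = 89532
Delta = -16 * (89532) = -1432512
Delta mod 37 = 17

Delta = 17 (mod 37)


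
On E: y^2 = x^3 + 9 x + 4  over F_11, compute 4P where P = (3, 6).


k = 4 = 100_2 (binary, LSB first: 001)
Double-and-add from P = (3, 6):
  bit 0 = 0: acc unchanged = O
  bit 1 = 0: acc unchanged = O
  bit 2 = 1: acc = O + (3, 6) = (3, 6)

4P = (3, 6)


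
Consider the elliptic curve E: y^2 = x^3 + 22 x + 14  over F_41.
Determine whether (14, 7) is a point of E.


Check whether y^2 = x^3 + 22 x + 14 (mod 41) for (x, y) = (14, 7).
LHS: y^2 = 7^2 mod 41 = 8
RHS: x^3 + 22 x + 14 = 14^3 + 22*14 + 14 mod 41 = 32
LHS != RHS

No, not on the curve


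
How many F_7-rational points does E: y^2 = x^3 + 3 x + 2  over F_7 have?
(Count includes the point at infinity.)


For each x in F_7, count y with y^2 = x^3 + 3 x + 2 mod 7:
  x = 0: RHS = 2, y in [3, 4]  -> 2 point(s)
  x = 2: RHS = 2, y in [3, 4]  -> 2 point(s)
  x = 4: RHS = 1, y in [1, 6]  -> 2 point(s)
  x = 5: RHS = 2, y in [3, 4]  -> 2 point(s)
Affine points: 8. Add the point at infinity: total = 9.

#E(F_7) = 9


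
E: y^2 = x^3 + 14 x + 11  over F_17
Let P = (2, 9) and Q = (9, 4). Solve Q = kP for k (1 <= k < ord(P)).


Enumerate multiples of P until we hit Q = (9, 4):
  1P = (2, 9)
  2P = (9, 13)
  3P = (15, 3)
  4P = (15, 14)
  5P = (9, 4)
Match found at i = 5.

k = 5


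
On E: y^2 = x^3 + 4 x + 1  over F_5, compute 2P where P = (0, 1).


Doubling: s = (3 x1^2 + a) / (2 y1)
s = (3*0^2 + 4) / (2*1) mod 5 = 2
x3 = s^2 - 2 x1 mod 5 = 2^2 - 2*0 = 4
y3 = s (x1 - x3) - y1 mod 5 = 2 * (0 - 4) - 1 = 1

2P = (4, 1)


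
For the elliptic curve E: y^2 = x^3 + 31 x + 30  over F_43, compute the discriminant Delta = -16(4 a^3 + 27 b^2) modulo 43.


4 a^3 + 27 b^2 = 4*31^3 + 27*30^2 = 119164 + 24300 = 143464
Delta = -16 * (143464) = -2295424
Delta mod 43 = 2

Delta = 2 (mod 43)


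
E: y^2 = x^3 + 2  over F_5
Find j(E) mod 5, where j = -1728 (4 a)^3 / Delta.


Delta = -16(4 a^3 + 27 b^2) mod 5 = 2
-1728 * (4 a)^3 = -1728 * (4*0)^3 mod 5 = 0
j = 0 * 2^(-1) mod 5 = 0

j = 0 (mod 5)


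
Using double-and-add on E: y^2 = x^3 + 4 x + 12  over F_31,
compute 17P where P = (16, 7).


k = 17 = 10001_2 (binary, LSB first: 10001)
Double-and-add from P = (16, 7):
  bit 0 = 1: acc = O + (16, 7) = (16, 7)
  bit 1 = 0: acc unchanged = (16, 7)
  bit 2 = 0: acc unchanged = (16, 7)
  bit 3 = 0: acc unchanged = (16, 7)
  bit 4 = 1: acc = (16, 7) + (5, 8) = (20, 30)

17P = (20, 30)


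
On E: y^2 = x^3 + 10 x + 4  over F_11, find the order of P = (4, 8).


Compute successive multiples of P until we hit O:
  1P = (4, 8)
  2P = (6, 4)
  3P = (5, 5)
  4P = (0, 2)
  5P = (1, 2)
  6P = (10, 2)
  7P = (9, 8)
  8P = (9, 3)
  ... (continuing to 15P)
  15P = O

ord(P) = 15


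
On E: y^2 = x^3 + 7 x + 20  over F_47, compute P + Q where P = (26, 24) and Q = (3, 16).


P != Q, so use the chord formula.
s = (y2 - y1) / (x2 - x1) = (39) / (24) mod 47 = 31
x3 = s^2 - x1 - x2 mod 47 = 31^2 - 26 - 3 = 39
y3 = s (x1 - x3) - y1 mod 47 = 31 * (26 - 39) - 24 = 43

P + Q = (39, 43)


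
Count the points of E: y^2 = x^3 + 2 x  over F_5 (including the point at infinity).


For each x in F_5, count y with y^2 = x^3 + 2 x + 0 mod 5:
  x = 0: RHS = 0, y in [0]  -> 1 point(s)
Affine points: 1. Add the point at infinity: total = 2.

#E(F_5) = 2


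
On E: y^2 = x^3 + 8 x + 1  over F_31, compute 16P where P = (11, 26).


k = 16 = 10000_2 (binary, LSB first: 00001)
Double-and-add from P = (11, 26):
  bit 0 = 0: acc unchanged = O
  bit 1 = 0: acc unchanged = O
  bit 2 = 0: acc unchanged = O
  bit 3 = 0: acc unchanged = O
  bit 4 = 1: acc = O + (4, 2) = (4, 2)

16P = (4, 2)


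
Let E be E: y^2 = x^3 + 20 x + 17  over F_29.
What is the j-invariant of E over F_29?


Delta = -16(4 a^3 + 27 b^2) mod 29 = 21
-1728 * (4 a)^3 = -1728 * (4*20)^3 mod 29 = 2
j = 2 * 21^(-1) mod 29 = 7

j = 7 (mod 29)


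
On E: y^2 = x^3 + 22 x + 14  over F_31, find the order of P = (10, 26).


Compute successive multiples of P until we hit O:
  1P = (10, 26)
  2P = (5, 30)
  3P = (3, 18)
  4P = (25, 10)
  5P = (28, 18)
  6P = (2, 29)
  7P = (8, 12)
  8P = (0, 13)
  ... (continuing to 22P)
  22P = O

ord(P) = 22


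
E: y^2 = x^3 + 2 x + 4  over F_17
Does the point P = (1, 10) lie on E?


Check whether y^2 = x^3 + 2 x + 4 (mod 17) for (x, y) = (1, 10).
LHS: y^2 = 10^2 mod 17 = 15
RHS: x^3 + 2 x + 4 = 1^3 + 2*1 + 4 mod 17 = 7
LHS != RHS

No, not on the curve


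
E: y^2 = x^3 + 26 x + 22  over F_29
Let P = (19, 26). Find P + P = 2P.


Doubling: s = (3 x1^2 + a) / (2 y1)
s = (3*19^2 + 26) / (2*26) mod 29 = 23
x3 = s^2 - 2 x1 mod 29 = 23^2 - 2*19 = 27
y3 = s (x1 - x3) - y1 mod 29 = 23 * (19 - 27) - 26 = 22

2P = (27, 22)


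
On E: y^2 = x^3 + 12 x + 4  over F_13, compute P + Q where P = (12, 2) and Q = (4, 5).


P != Q, so use the chord formula.
s = (y2 - y1) / (x2 - x1) = (3) / (5) mod 13 = 11
x3 = s^2 - x1 - x2 mod 13 = 11^2 - 12 - 4 = 1
y3 = s (x1 - x3) - y1 mod 13 = 11 * (12 - 1) - 2 = 2

P + Q = (1, 2)


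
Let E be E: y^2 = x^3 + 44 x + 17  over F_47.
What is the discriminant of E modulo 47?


4 a^3 + 27 b^2 = 4*44^3 + 27*17^2 = 340736 + 7803 = 348539
Delta = -16 * (348539) = -5576624
Delta mod 47 = 20

Delta = 20 (mod 47)


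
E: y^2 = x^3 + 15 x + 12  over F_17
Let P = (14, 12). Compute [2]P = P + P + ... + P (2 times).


k = 2 = 10_2 (binary, LSB first: 01)
Double-and-add from P = (14, 12):
  bit 0 = 0: acc unchanged = O
  bit 1 = 1: acc = O + (8, 7) = (8, 7)

2P = (8, 7)


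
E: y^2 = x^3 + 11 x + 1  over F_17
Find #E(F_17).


For each x in F_17, count y with y^2 = x^3 + 11 x + 1 mod 17:
  x = 0: RHS = 1, y in [1, 16]  -> 2 point(s)
  x = 1: RHS = 13, y in [8, 9]  -> 2 point(s)
  x = 7: RHS = 13, y in [8, 9]  -> 2 point(s)
  x = 9: RHS = 13, y in [8, 9]  -> 2 point(s)
  x = 11: RHS = 8, y in [5, 12]  -> 2 point(s)
  x = 12: RHS = 8, y in [5, 12]  -> 2 point(s)
  x = 14: RHS = 9, y in [3, 14]  -> 2 point(s)
Affine points: 14. Add the point at infinity: total = 15.

#E(F_17) = 15


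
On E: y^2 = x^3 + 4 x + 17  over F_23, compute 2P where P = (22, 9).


Doubling: s = (3 x1^2 + a) / (2 y1)
s = (3*22^2 + 4) / (2*9) mod 23 = 17
x3 = s^2 - 2 x1 mod 23 = 17^2 - 2*22 = 15
y3 = s (x1 - x3) - y1 mod 23 = 17 * (22 - 15) - 9 = 18

2P = (15, 18)


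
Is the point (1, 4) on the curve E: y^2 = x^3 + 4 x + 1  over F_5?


Check whether y^2 = x^3 + 4 x + 1 (mod 5) for (x, y) = (1, 4).
LHS: y^2 = 4^2 mod 5 = 1
RHS: x^3 + 4 x + 1 = 1^3 + 4*1 + 1 mod 5 = 1
LHS = RHS

Yes, on the curve


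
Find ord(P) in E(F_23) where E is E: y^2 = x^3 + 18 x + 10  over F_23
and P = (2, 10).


Compute successive multiples of P until we hit O:
  1P = (2, 10)
  2P = (4, 10)
  3P = (17, 13)
  4P = (16, 1)
  5P = (6, 9)
  6P = (5, 8)
  7P = (19, 9)
  8P = (18, 18)
  ... (continuing to 27P)
  27P = O

ord(P) = 27


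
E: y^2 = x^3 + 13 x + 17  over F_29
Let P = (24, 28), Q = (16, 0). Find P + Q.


P != Q, so use the chord formula.
s = (y2 - y1) / (x2 - x1) = (1) / (21) mod 29 = 18
x3 = s^2 - x1 - x2 mod 29 = 18^2 - 24 - 16 = 23
y3 = s (x1 - x3) - y1 mod 29 = 18 * (24 - 23) - 28 = 19

P + Q = (23, 19)


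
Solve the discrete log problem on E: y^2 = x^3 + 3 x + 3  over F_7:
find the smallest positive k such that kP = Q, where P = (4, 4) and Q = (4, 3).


Enumerate multiples of P until we hit Q = (4, 3):
  1P = (4, 4)
  2P = (3, 5)
  3P = (1, 0)
  4P = (3, 2)
  5P = (4, 3)
Match found at i = 5.

k = 5


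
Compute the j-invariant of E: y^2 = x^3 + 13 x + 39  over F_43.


Delta = -16(4 a^3 + 27 b^2) mod 43 = 13
-1728 * (4 a)^3 = -1728 * (4*13)^3 mod 43 = 16
j = 16 * 13^(-1) mod 43 = 31

j = 31 (mod 43)


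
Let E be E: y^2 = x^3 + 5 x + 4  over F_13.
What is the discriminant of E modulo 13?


4 a^3 + 27 b^2 = 4*5^3 + 27*4^2 = 500 + 432 = 932
Delta = -16 * (932) = -14912
Delta mod 13 = 12

Delta = 12 (mod 13)


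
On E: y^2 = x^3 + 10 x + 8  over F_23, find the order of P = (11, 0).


Compute successive multiples of P until we hit O:
  1P = (11, 0)
  2P = O

ord(P) = 2


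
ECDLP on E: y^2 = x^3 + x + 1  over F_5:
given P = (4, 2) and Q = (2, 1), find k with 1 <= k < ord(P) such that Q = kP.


Enumerate multiples of P until we hit Q = (2, 1):
  1P = (4, 2)
  2P = (3, 4)
  3P = (2, 4)
  4P = (0, 4)
  5P = (0, 1)
  6P = (2, 1)
Match found at i = 6.

k = 6


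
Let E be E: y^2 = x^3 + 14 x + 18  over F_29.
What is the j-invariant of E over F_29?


Delta = -16(4 a^3 + 27 b^2) mod 29 = 23
-1728 * (4 a)^3 = -1728 * (4*14)^3 mod 29 = 20
j = 20 * 23^(-1) mod 29 = 16

j = 16 (mod 29)


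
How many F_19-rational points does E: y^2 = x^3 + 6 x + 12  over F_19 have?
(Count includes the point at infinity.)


For each x in F_19, count y with y^2 = x^3 + 6 x + 12 mod 19:
  x = 1: RHS = 0, y in [0]  -> 1 point(s)
  x = 3: RHS = 0, y in [0]  -> 1 point(s)
  x = 4: RHS = 5, y in [9, 10]  -> 2 point(s)
  x = 6: RHS = 17, y in [6, 13]  -> 2 point(s)
  x = 7: RHS = 17, y in [6, 13]  -> 2 point(s)
  x = 9: RHS = 16, y in [4, 15]  -> 2 point(s)
  x = 12: RHS = 7, y in [8, 11]  -> 2 point(s)
  x = 13: RHS = 7, y in [8, 11]  -> 2 point(s)
  x = 14: RHS = 9, y in [3, 16]  -> 2 point(s)
  x = 15: RHS = 0, y in [0]  -> 1 point(s)
  x = 16: RHS = 5, y in [9, 10]  -> 2 point(s)
  x = 17: RHS = 11, y in [7, 12]  -> 2 point(s)
  x = 18: RHS = 5, y in [9, 10]  -> 2 point(s)
Affine points: 23. Add the point at infinity: total = 24.

#E(F_19) = 24


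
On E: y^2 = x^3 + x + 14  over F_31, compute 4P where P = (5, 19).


k = 4 = 100_2 (binary, LSB first: 001)
Double-and-add from P = (5, 19):
  bit 0 = 0: acc unchanged = O
  bit 1 = 0: acc unchanged = O
  bit 2 = 1: acc = O + (26, 15) = (26, 15)

4P = (26, 15)


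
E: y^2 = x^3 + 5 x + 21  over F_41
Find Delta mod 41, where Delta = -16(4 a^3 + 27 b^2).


4 a^3 + 27 b^2 = 4*5^3 + 27*21^2 = 500 + 11907 = 12407
Delta = -16 * (12407) = -198512
Delta mod 41 = 10

Delta = 10 (mod 41)


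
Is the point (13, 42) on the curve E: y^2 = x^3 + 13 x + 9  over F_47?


Check whether y^2 = x^3 + 13 x + 9 (mod 47) for (x, y) = (13, 42).
LHS: y^2 = 42^2 mod 47 = 25
RHS: x^3 + 13 x + 9 = 13^3 + 13*13 + 9 mod 47 = 25
LHS = RHS

Yes, on the curve


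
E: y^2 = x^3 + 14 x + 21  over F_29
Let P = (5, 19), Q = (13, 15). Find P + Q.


P != Q, so use the chord formula.
s = (y2 - y1) / (x2 - x1) = (25) / (8) mod 29 = 14
x3 = s^2 - x1 - x2 mod 29 = 14^2 - 5 - 13 = 4
y3 = s (x1 - x3) - y1 mod 29 = 14 * (5 - 4) - 19 = 24

P + Q = (4, 24)


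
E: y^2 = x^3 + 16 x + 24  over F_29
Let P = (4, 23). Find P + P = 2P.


Doubling: s = (3 x1^2 + a) / (2 y1)
s = (3*4^2 + 16) / (2*23) mod 29 = 14
x3 = s^2 - 2 x1 mod 29 = 14^2 - 2*4 = 14
y3 = s (x1 - x3) - y1 mod 29 = 14 * (4 - 14) - 23 = 11

2P = (14, 11)


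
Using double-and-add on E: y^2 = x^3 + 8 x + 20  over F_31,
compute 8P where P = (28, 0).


k = 8 = 1000_2 (binary, LSB first: 0001)
Double-and-add from P = (28, 0):
  bit 0 = 0: acc unchanged = O
  bit 1 = 0: acc unchanged = O
  bit 2 = 0: acc unchanged = O
  bit 3 = 1: acc = O + O = O

8P = O


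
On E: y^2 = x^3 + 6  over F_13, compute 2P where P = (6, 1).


Doubling: s = (3 x1^2 + a) / (2 y1)
s = (3*6^2 + 0) / (2*1) mod 13 = 2
x3 = s^2 - 2 x1 mod 13 = 2^2 - 2*6 = 5
y3 = s (x1 - x3) - y1 mod 13 = 2 * (6 - 5) - 1 = 1

2P = (5, 1)


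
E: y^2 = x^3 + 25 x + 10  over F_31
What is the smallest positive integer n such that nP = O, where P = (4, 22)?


Compute successive multiples of P until we hit O:
  1P = (4, 22)
  2P = (25, 27)
  3P = (10, 12)
  4P = (6, 2)
  5P = (28, 1)
  6P = (8, 28)
  7P = (29, 18)
  8P = (26, 15)
  ... (continuing to 21P)
  21P = O

ord(P) = 21


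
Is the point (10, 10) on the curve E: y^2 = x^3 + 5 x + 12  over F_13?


Check whether y^2 = x^3 + 5 x + 12 (mod 13) for (x, y) = (10, 10).
LHS: y^2 = 10^2 mod 13 = 9
RHS: x^3 + 5 x + 12 = 10^3 + 5*10 + 12 mod 13 = 9
LHS = RHS

Yes, on the curve


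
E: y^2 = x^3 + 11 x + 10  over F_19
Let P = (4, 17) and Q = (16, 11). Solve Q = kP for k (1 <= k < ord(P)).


Enumerate multiples of P until we hit Q = (16, 11):
  1P = (4, 17)
  2P = (16, 8)
  3P = (15, 15)
  4P = (6, 11)
  5P = (18, 6)
  6P = (14, 18)
  7P = (5, 0)
  8P = (14, 1)
  9P = (18, 13)
  10P = (6, 8)
  11P = (15, 4)
  12P = (16, 11)
Match found at i = 12.

k = 12


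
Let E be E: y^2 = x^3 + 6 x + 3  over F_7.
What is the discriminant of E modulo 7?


4 a^3 + 27 b^2 = 4*6^3 + 27*3^2 = 864 + 243 = 1107
Delta = -16 * (1107) = -17712
Delta mod 7 = 5

Delta = 5 (mod 7)


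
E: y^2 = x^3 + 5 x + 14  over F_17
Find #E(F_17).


For each x in F_17, count y with y^2 = x^3 + 5 x + 14 mod 17:
  x = 2: RHS = 15, y in [7, 10]  -> 2 point(s)
  x = 4: RHS = 13, y in [8, 9]  -> 2 point(s)
  x = 7: RHS = 1, y in [1, 16]  -> 2 point(s)
  x = 12: RHS = 0, y in [0]  -> 1 point(s)
  x = 13: RHS = 15, y in [7, 10]  -> 2 point(s)
  x = 15: RHS = 13, y in [8, 9]  -> 2 point(s)
  x = 16: RHS = 8, y in [5, 12]  -> 2 point(s)
Affine points: 13. Add the point at infinity: total = 14.

#E(F_17) = 14


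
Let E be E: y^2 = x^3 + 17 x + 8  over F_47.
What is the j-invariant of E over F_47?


Delta = -16(4 a^3 + 27 b^2) mod 47 = 33
-1728 * (4 a)^3 = -1728 * (4*17)^3 mod 47 = 22
j = 22 * 33^(-1) mod 47 = 32

j = 32 (mod 47)


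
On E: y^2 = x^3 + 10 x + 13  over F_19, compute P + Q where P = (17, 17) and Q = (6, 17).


P != Q, so use the chord formula.
s = (y2 - y1) / (x2 - x1) = (0) / (8) mod 19 = 0
x3 = s^2 - x1 - x2 mod 19 = 0^2 - 17 - 6 = 15
y3 = s (x1 - x3) - y1 mod 19 = 0 * (17 - 15) - 17 = 2

P + Q = (15, 2)


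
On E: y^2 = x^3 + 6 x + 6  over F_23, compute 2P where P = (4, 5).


Doubling: s = (3 x1^2 + a) / (2 y1)
s = (3*4^2 + 6) / (2*5) mod 23 = 10
x3 = s^2 - 2 x1 mod 23 = 10^2 - 2*4 = 0
y3 = s (x1 - x3) - y1 mod 23 = 10 * (4 - 0) - 5 = 12

2P = (0, 12)


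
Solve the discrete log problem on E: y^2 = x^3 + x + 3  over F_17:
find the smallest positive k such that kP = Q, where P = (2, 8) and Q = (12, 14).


Enumerate multiples of P until we hit Q = (12, 14):
  1P = (2, 8)
  2P = (12, 3)
  3P = (16, 16)
  4P = (8, 8)
  5P = (7, 9)
  6P = (6, 15)
  7P = (11, 6)
  8P = (3, 13)
  9P = (3, 4)
  10P = (11, 11)
  11P = (6, 2)
  12P = (7, 8)
  13P = (8, 9)
  14P = (16, 1)
  15P = (12, 14)
Match found at i = 15.

k = 15


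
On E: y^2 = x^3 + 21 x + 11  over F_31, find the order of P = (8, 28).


Compute successive multiples of P until we hit O:
  1P = (8, 28)
  2P = (12, 21)
  3P = (16, 17)
  4P = (21, 17)
  5P = (4, 2)
  6P = (7, 25)
  7P = (25, 14)
  8P = (30, 12)
  ... (continuing to 27P)
  27P = O

ord(P) = 27


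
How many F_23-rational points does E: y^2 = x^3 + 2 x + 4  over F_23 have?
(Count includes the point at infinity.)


For each x in F_23, count y with y^2 = x^3 + 2 x + 4 mod 23:
  x = 0: RHS = 4, y in [2, 21]  -> 2 point(s)
  x = 2: RHS = 16, y in [4, 19]  -> 2 point(s)
  x = 5: RHS = 1, y in [1, 22]  -> 2 point(s)
  x = 6: RHS = 2, y in [5, 18]  -> 2 point(s)
  x = 7: RHS = 16, y in [4, 19]  -> 2 point(s)
  x = 8: RHS = 3, y in [7, 16]  -> 2 point(s)
  x = 10: RHS = 12, y in [9, 14]  -> 2 point(s)
  x = 11: RHS = 0, y in [0]  -> 1 point(s)
  x = 12: RHS = 8, y in [10, 13]  -> 2 point(s)
  x = 14: RHS = 16, y in [4, 19]  -> 2 point(s)
  x = 17: RHS = 6, y in [11, 12]  -> 2 point(s)
  x = 19: RHS = 1, y in [1, 22]  -> 2 point(s)
  x = 22: RHS = 1, y in [1, 22]  -> 2 point(s)
Affine points: 25. Add the point at infinity: total = 26.

#E(F_23) = 26


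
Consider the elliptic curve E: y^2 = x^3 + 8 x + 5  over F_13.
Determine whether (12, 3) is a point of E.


Check whether y^2 = x^3 + 8 x + 5 (mod 13) for (x, y) = (12, 3).
LHS: y^2 = 3^2 mod 13 = 9
RHS: x^3 + 8 x + 5 = 12^3 + 8*12 + 5 mod 13 = 9
LHS = RHS

Yes, on the curve


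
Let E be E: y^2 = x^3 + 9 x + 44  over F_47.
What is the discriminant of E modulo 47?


4 a^3 + 27 b^2 = 4*9^3 + 27*44^2 = 2916 + 52272 = 55188
Delta = -16 * (55188) = -883008
Delta mod 47 = 28

Delta = 28 (mod 47)


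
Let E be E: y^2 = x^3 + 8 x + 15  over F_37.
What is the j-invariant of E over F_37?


Delta = -16(4 a^3 + 27 b^2) mod 37 = 13
-1728 * (4 a)^3 = -1728 * (4*8)^3 mod 37 = 31
j = 31 * 13^(-1) mod 37 = 28

j = 28 (mod 37)


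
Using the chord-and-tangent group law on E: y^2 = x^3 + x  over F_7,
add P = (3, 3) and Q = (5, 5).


P != Q, so use the chord formula.
s = (y2 - y1) / (x2 - x1) = (2) / (2) mod 7 = 1
x3 = s^2 - x1 - x2 mod 7 = 1^2 - 3 - 5 = 0
y3 = s (x1 - x3) - y1 mod 7 = 1 * (3 - 0) - 3 = 0

P + Q = (0, 0)


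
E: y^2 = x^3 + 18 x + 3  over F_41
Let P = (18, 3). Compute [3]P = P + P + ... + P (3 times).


k = 3 = 11_2 (binary, LSB first: 11)
Double-and-add from P = (18, 3):
  bit 0 = 1: acc = O + (18, 3) = (18, 3)
  bit 1 = 1: acc = (18, 3) + (6, 9) = (7, 12)

3P = (7, 12)


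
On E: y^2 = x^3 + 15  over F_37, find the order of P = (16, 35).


Compute successive multiples of P until we hit O:
  1P = (16, 35)
  2P = (17, 9)
  3P = (14, 24)
  4P = (28, 10)
  5P = (31, 24)
  6P = (18, 1)
  7P = (33, 32)
  8P = (29, 13)
  ... (continuing to 49P)
  49P = O

ord(P) = 49


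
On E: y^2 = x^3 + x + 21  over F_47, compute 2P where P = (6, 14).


Doubling: s = (3 x1^2 + a) / (2 y1)
s = (3*6^2 + 1) / (2*14) mod 47 = 19
x3 = s^2 - 2 x1 mod 47 = 19^2 - 2*6 = 20
y3 = s (x1 - x3) - y1 mod 47 = 19 * (6 - 20) - 14 = 2

2P = (20, 2)


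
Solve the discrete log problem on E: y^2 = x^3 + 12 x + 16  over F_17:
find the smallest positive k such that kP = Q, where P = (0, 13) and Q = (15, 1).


Enumerate multiples of P until we hit Q = (15, 1):
  1P = (0, 13)
  2P = (15, 1)
Match found at i = 2.

k = 2


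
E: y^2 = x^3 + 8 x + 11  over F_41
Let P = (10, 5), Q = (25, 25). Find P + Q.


P != Q, so use the chord formula.
s = (y2 - y1) / (x2 - x1) = (20) / (15) mod 41 = 15
x3 = s^2 - x1 - x2 mod 41 = 15^2 - 10 - 25 = 26
y3 = s (x1 - x3) - y1 mod 41 = 15 * (10 - 26) - 5 = 1

P + Q = (26, 1)


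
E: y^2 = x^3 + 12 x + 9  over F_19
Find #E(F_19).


For each x in F_19, count y with y^2 = x^3 + 12 x + 9 mod 19:
  x = 0: RHS = 9, y in [3, 16]  -> 2 point(s)
  x = 4: RHS = 7, y in [8, 11]  -> 2 point(s)
  x = 5: RHS = 4, y in [2, 17]  -> 2 point(s)
  x = 8: RHS = 9, y in [3, 16]  -> 2 point(s)
  x = 11: RHS = 9, y in [3, 16]  -> 2 point(s)
  x = 12: RHS = 0, y in [0]  -> 1 point(s)
  x = 13: RHS = 6, y in [5, 14]  -> 2 point(s)
  x = 15: RHS = 11, y in [7, 12]  -> 2 point(s)
Affine points: 15. Add the point at infinity: total = 16.

#E(F_19) = 16


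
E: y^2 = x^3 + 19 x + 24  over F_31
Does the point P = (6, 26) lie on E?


Check whether y^2 = x^3 + 19 x + 24 (mod 31) for (x, y) = (6, 26).
LHS: y^2 = 26^2 mod 31 = 25
RHS: x^3 + 19 x + 24 = 6^3 + 19*6 + 24 mod 31 = 13
LHS != RHS

No, not on the curve


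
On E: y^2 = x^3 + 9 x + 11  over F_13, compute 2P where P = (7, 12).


k = 2 = 10_2 (binary, LSB first: 01)
Double-and-add from P = (7, 12):
  bit 0 = 0: acc unchanged = O
  bit 1 = 1: acc = O + (12, 1) = (12, 1)

2P = (12, 1)


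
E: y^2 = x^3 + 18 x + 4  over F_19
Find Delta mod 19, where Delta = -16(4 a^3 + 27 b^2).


4 a^3 + 27 b^2 = 4*18^3 + 27*4^2 = 23328 + 432 = 23760
Delta = -16 * (23760) = -380160
Delta mod 19 = 11

Delta = 11 (mod 19)


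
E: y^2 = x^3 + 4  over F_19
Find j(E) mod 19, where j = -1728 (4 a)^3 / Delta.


Delta = -16(4 a^3 + 27 b^2) mod 19 = 4
-1728 * (4 a)^3 = -1728 * (4*0)^3 mod 19 = 0
j = 0 * 4^(-1) mod 19 = 0

j = 0 (mod 19)


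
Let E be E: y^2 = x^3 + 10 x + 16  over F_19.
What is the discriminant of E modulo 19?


4 a^3 + 27 b^2 = 4*10^3 + 27*16^2 = 4000 + 6912 = 10912
Delta = -16 * (10912) = -174592
Delta mod 19 = 18

Delta = 18 (mod 19)


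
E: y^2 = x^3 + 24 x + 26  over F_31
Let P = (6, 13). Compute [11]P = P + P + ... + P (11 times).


k = 11 = 1011_2 (binary, LSB first: 1101)
Double-and-add from P = (6, 13):
  bit 0 = 1: acc = O + (6, 13) = (6, 13)
  bit 1 = 1: acc = (6, 13) + (29, 30) = (1, 19)
  bit 2 = 0: acc unchanged = (1, 19)
  bit 3 = 1: acc = (1, 19) + (4, 0) = (11, 3)

11P = (11, 3)


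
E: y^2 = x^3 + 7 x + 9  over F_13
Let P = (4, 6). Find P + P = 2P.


Doubling: s = (3 x1^2 + a) / (2 y1)
s = (3*4^2 + 7) / (2*6) mod 13 = 10
x3 = s^2 - 2 x1 mod 13 = 10^2 - 2*4 = 1
y3 = s (x1 - x3) - y1 mod 13 = 10 * (4 - 1) - 6 = 11

2P = (1, 11)


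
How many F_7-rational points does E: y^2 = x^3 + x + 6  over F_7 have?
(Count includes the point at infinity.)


For each x in F_7, count y with y^2 = x^3 + 1 x + 6 mod 7:
  x = 1: RHS = 1, y in [1, 6]  -> 2 point(s)
  x = 2: RHS = 2, y in [3, 4]  -> 2 point(s)
  x = 3: RHS = 1, y in [1, 6]  -> 2 point(s)
  x = 4: RHS = 4, y in [2, 5]  -> 2 point(s)
  x = 6: RHS = 4, y in [2, 5]  -> 2 point(s)
Affine points: 10. Add the point at infinity: total = 11.

#E(F_7) = 11


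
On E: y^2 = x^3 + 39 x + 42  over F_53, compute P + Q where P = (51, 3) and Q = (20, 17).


P != Q, so use the chord formula.
s = (y2 - y1) / (x2 - x1) = (14) / (22) mod 53 = 44
x3 = s^2 - x1 - x2 mod 53 = 44^2 - 51 - 20 = 10
y3 = s (x1 - x3) - y1 mod 53 = 44 * (51 - 10) - 3 = 52

P + Q = (10, 52)


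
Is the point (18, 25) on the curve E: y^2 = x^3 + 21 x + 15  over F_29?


Check whether y^2 = x^3 + 21 x + 15 (mod 29) for (x, y) = (18, 25).
LHS: y^2 = 25^2 mod 29 = 16
RHS: x^3 + 21 x + 15 = 18^3 + 21*18 + 15 mod 29 = 19
LHS != RHS

No, not on the curve


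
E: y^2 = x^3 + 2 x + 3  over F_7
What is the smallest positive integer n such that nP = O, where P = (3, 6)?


Compute successive multiples of P until we hit O:
  1P = (3, 6)
  2P = (3, 1)
  3P = O

ord(P) = 3


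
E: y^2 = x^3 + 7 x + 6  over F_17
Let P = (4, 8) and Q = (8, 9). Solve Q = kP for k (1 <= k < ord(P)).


Enumerate multiples of P until we hit Q = (8, 9):
  1P = (4, 8)
  2P = (8, 8)
  3P = (5, 9)
  4P = (9, 4)
  5P = (6, 14)
  6P = (16, 7)
  7P = (12, 4)
  8P = (14, 14)
  9P = (15, 16)
  10P = (13, 4)
  11P = (13, 13)
  12P = (15, 1)
  13P = (14, 3)
  14P = (12, 13)
  15P = (16, 10)
  16P = (6, 3)
  17P = (9, 13)
  18P = (5, 8)
  19P = (8, 9)
Match found at i = 19.

k = 19


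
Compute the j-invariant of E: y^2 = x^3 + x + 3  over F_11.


Delta = -16(4 a^3 + 27 b^2) mod 11 = 8
-1728 * (4 a)^3 = -1728 * (4*1)^3 mod 11 = 2
j = 2 * 8^(-1) mod 11 = 3

j = 3 (mod 11)


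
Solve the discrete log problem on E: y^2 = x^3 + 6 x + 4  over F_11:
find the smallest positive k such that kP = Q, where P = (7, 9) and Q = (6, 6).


Enumerate multiples of P until we hit Q = (6, 6):
  1P = (7, 9)
  2P = (6, 5)
  3P = (3, 7)
  4P = (4, 9)
  5P = (0, 2)
  6P = (5, 4)
  7P = (8, 5)
  8P = (1, 0)
  9P = (8, 6)
  10P = (5, 7)
  11P = (0, 9)
  12P = (4, 2)
  13P = (3, 4)
  14P = (6, 6)
Match found at i = 14.

k = 14


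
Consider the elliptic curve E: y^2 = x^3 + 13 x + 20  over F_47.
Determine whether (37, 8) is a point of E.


Check whether y^2 = x^3 + 13 x + 20 (mod 47) for (x, y) = (37, 8).
LHS: y^2 = 8^2 mod 47 = 17
RHS: x^3 + 13 x + 20 = 37^3 + 13*37 + 20 mod 47 = 18
LHS != RHS

No, not on the curve


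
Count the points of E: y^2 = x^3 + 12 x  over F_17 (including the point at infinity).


For each x in F_17, count y with y^2 = x^3 + 12 x + 0 mod 17:
  x = 0: RHS = 0, y in [0]  -> 1 point(s)
  x = 1: RHS = 13, y in [8, 9]  -> 2 point(s)
  x = 2: RHS = 15, y in [7, 10]  -> 2 point(s)
  x = 5: RHS = 15, y in [7, 10]  -> 2 point(s)
  x = 6: RHS = 16, y in [4, 13]  -> 2 point(s)
  x = 7: RHS = 2, y in [6, 11]  -> 2 point(s)
  x = 8: RHS = 13, y in [8, 9]  -> 2 point(s)
  x = 9: RHS = 4, y in [2, 15]  -> 2 point(s)
  x = 10: RHS = 15, y in [7, 10]  -> 2 point(s)
  x = 11: RHS = 1, y in [1, 16]  -> 2 point(s)
  x = 12: RHS = 2, y in [6, 11]  -> 2 point(s)
  x = 15: RHS = 2, y in [6, 11]  -> 2 point(s)
  x = 16: RHS = 4, y in [2, 15]  -> 2 point(s)
Affine points: 25. Add the point at infinity: total = 26.

#E(F_17) = 26


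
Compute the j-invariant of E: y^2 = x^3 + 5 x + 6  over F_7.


Delta = -16(4 a^3 + 27 b^2) mod 7 = 3
-1728 * (4 a)^3 = -1728 * (4*5)^3 mod 7 = 6
j = 6 * 3^(-1) mod 7 = 2

j = 2 (mod 7)


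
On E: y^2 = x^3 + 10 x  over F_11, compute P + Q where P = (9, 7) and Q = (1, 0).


P != Q, so use the chord formula.
s = (y2 - y1) / (x2 - x1) = (4) / (3) mod 11 = 5
x3 = s^2 - x1 - x2 mod 11 = 5^2 - 9 - 1 = 4
y3 = s (x1 - x3) - y1 mod 11 = 5 * (9 - 4) - 7 = 7

P + Q = (4, 7)


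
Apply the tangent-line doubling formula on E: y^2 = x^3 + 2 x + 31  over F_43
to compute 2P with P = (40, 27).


Doubling: s = (3 x1^2 + a) / (2 y1)
s = (3*40^2 + 2) / (2*27) mod 43 = 30
x3 = s^2 - 2 x1 mod 43 = 30^2 - 2*40 = 3
y3 = s (x1 - x3) - y1 mod 43 = 30 * (40 - 3) - 27 = 8

2P = (3, 8)


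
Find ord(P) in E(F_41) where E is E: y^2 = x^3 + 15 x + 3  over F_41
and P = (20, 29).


Compute successive multiples of P until we hit O:
  1P = (20, 29)
  2P = (11, 33)
  3P = (35, 5)
  4P = (23, 25)
  5P = (18, 23)
  6P = (12, 36)
  7P = (4, 39)
  8P = (27, 1)
  ... (continuing to 20P)
  20P = O

ord(P) = 20


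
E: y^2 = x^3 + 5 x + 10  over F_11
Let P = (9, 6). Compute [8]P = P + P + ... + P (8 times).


k = 8 = 1000_2 (binary, LSB first: 0001)
Double-and-add from P = (9, 6):
  bit 0 = 0: acc unchanged = O
  bit 1 = 0: acc unchanged = O
  bit 2 = 0: acc unchanged = O
  bit 3 = 1: acc = O + (10, 9) = (10, 9)

8P = (10, 9)


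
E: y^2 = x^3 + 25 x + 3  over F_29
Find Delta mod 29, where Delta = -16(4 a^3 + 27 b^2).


4 a^3 + 27 b^2 = 4*25^3 + 27*3^2 = 62500 + 243 = 62743
Delta = -16 * (62743) = -1003888
Delta mod 29 = 5

Delta = 5 (mod 29)


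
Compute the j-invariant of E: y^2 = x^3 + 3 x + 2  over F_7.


Delta = -16(4 a^3 + 27 b^2) mod 7 = 2
-1728 * (4 a)^3 = -1728 * (4*3)^3 mod 7 = 6
j = 6 * 2^(-1) mod 7 = 3

j = 3 (mod 7)


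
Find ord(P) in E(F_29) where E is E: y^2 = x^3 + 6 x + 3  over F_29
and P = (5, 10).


Compute successive multiples of P until we hit O:
  1P = (5, 10)
  2P = (13, 4)
  3P = (17, 28)
  4P = (2, 9)
  5P = (6, 9)
  6P = (19, 4)
  7P = (4, 2)
  8P = (26, 25)
  ... (continuing to 27P)
  27P = O

ord(P) = 27


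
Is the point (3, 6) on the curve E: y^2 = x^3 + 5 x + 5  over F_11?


Check whether y^2 = x^3 + 5 x + 5 (mod 11) for (x, y) = (3, 6).
LHS: y^2 = 6^2 mod 11 = 3
RHS: x^3 + 5 x + 5 = 3^3 + 5*3 + 5 mod 11 = 3
LHS = RHS

Yes, on the curve


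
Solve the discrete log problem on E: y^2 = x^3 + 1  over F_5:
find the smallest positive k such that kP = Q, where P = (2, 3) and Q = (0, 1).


Enumerate multiples of P until we hit Q = (0, 1):
  1P = (2, 3)
  2P = (0, 1)
Match found at i = 2.

k = 2


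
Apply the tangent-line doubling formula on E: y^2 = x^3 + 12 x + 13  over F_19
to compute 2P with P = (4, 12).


Doubling: s = (3 x1^2 + a) / (2 y1)
s = (3*4^2 + 12) / (2*12) mod 19 = 12
x3 = s^2 - 2 x1 mod 19 = 12^2 - 2*4 = 3
y3 = s (x1 - x3) - y1 mod 19 = 12 * (4 - 3) - 12 = 0

2P = (3, 0)


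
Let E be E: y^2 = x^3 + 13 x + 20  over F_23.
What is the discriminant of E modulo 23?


4 a^3 + 27 b^2 = 4*13^3 + 27*20^2 = 8788 + 10800 = 19588
Delta = -16 * (19588) = -313408
Delta mod 23 = 13

Delta = 13 (mod 23)


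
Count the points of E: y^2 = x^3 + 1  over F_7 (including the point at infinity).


For each x in F_7, count y with y^2 = x^3 + 0 x + 1 mod 7:
  x = 0: RHS = 1, y in [1, 6]  -> 2 point(s)
  x = 1: RHS = 2, y in [3, 4]  -> 2 point(s)
  x = 2: RHS = 2, y in [3, 4]  -> 2 point(s)
  x = 3: RHS = 0, y in [0]  -> 1 point(s)
  x = 4: RHS = 2, y in [3, 4]  -> 2 point(s)
  x = 5: RHS = 0, y in [0]  -> 1 point(s)
  x = 6: RHS = 0, y in [0]  -> 1 point(s)
Affine points: 11. Add the point at infinity: total = 12.

#E(F_7) = 12


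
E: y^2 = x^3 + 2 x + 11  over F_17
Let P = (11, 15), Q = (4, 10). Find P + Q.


P != Q, so use the chord formula.
s = (y2 - y1) / (x2 - x1) = (12) / (10) mod 17 = 8
x3 = s^2 - x1 - x2 mod 17 = 8^2 - 11 - 4 = 15
y3 = s (x1 - x3) - y1 mod 17 = 8 * (11 - 15) - 15 = 4

P + Q = (15, 4)


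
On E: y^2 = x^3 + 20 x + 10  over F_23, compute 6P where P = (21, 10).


k = 6 = 110_2 (binary, LSB first: 011)
Double-and-add from P = (21, 10):
  bit 0 = 0: acc unchanged = O
  bit 1 = 1: acc = O + (13, 12) = (13, 12)
  bit 2 = 1: acc = (13, 12) + (1, 10) = (2, 9)

6P = (2, 9)


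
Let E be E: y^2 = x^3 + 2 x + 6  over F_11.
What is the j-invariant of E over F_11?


Delta = -16(4 a^3 + 27 b^2) mod 11 = 7
-1728 * (4 a)^3 = -1728 * (4*2)^3 mod 11 = 5
j = 5 * 7^(-1) mod 11 = 7

j = 7 (mod 11)


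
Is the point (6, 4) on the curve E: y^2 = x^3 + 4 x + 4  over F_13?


Check whether y^2 = x^3 + 4 x + 4 (mod 13) for (x, y) = (6, 4).
LHS: y^2 = 4^2 mod 13 = 3
RHS: x^3 + 4 x + 4 = 6^3 + 4*6 + 4 mod 13 = 10
LHS != RHS

No, not on the curve


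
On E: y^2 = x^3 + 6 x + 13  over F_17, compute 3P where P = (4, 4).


k = 3 = 11_2 (binary, LSB first: 11)
Double-and-add from P = (4, 4):
  bit 0 = 1: acc = O + (4, 4) = (4, 4)
  bit 1 = 1: acc = (4, 4) + (11, 4) = (2, 13)

3P = (2, 13)


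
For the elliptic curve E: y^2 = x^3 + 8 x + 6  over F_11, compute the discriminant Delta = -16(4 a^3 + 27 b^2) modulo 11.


4 a^3 + 27 b^2 = 4*8^3 + 27*6^2 = 2048 + 972 = 3020
Delta = -16 * (3020) = -48320
Delta mod 11 = 3

Delta = 3 (mod 11)


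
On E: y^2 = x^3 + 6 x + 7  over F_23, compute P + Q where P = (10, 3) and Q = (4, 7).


P != Q, so use the chord formula.
s = (y2 - y1) / (x2 - x1) = (4) / (17) mod 23 = 7
x3 = s^2 - x1 - x2 mod 23 = 7^2 - 10 - 4 = 12
y3 = s (x1 - x3) - y1 mod 23 = 7 * (10 - 12) - 3 = 6

P + Q = (12, 6)


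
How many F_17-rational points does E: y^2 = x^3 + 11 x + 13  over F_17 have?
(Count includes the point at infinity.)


For each x in F_17, count y with y^2 = x^3 + 11 x + 13 mod 17:
  x = 0: RHS = 13, y in [8, 9]  -> 2 point(s)
  x = 1: RHS = 8, y in [5, 12]  -> 2 point(s)
  x = 2: RHS = 9, y in [3, 14]  -> 2 point(s)
  x = 4: RHS = 2, y in [6, 11]  -> 2 point(s)
  x = 7: RHS = 8, y in [5, 12]  -> 2 point(s)
  x = 8: RHS = 1, y in [1, 16]  -> 2 point(s)
  x = 9: RHS = 8, y in [5, 12]  -> 2 point(s)
  x = 10: RHS = 1, y in [1, 16]  -> 2 point(s)
  x = 14: RHS = 4, y in [2, 15]  -> 2 point(s)
  x = 15: RHS = 0, y in [0]  -> 1 point(s)
  x = 16: RHS = 1, y in [1, 16]  -> 2 point(s)
Affine points: 21. Add the point at infinity: total = 22.

#E(F_17) = 22


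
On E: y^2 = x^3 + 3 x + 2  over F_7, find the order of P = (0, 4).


Compute successive multiples of P until we hit O:
  1P = (0, 4)
  2P = (2, 4)
  3P = (5, 3)
  4P = (4, 1)
  5P = (4, 6)
  6P = (5, 4)
  7P = (2, 3)
  8P = (0, 3)
  ... (continuing to 9P)
  9P = O

ord(P) = 9


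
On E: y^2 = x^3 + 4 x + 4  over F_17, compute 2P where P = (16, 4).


Doubling: s = (3 x1^2 + a) / (2 y1)
s = (3*16^2 + 4) / (2*4) mod 17 = 3
x3 = s^2 - 2 x1 mod 17 = 3^2 - 2*16 = 11
y3 = s (x1 - x3) - y1 mod 17 = 3 * (16 - 11) - 4 = 11

2P = (11, 11)


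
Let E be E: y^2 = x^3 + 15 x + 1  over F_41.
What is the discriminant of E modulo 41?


4 a^3 + 27 b^2 = 4*15^3 + 27*1^2 = 13500 + 27 = 13527
Delta = -16 * (13527) = -216432
Delta mod 41 = 7

Delta = 7 (mod 41)


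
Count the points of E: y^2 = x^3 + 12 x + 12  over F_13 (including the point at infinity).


For each x in F_13, count y with y^2 = x^3 + 12 x + 12 mod 13:
  x = 0: RHS = 12, y in [5, 8]  -> 2 point(s)
  x = 1: RHS = 12, y in [5, 8]  -> 2 point(s)
  x = 3: RHS = 10, y in [6, 7]  -> 2 point(s)
  x = 6: RHS = 1, y in [1, 12]  -> 2 point(s)
  x = 7: RHS = 10, y in [6, 7]  -> 2 point(s)
  x = 8: RHS = 9, y in [3, 10]  -> 2 point(s)
  x = 9: RHS = 4, y in [2, 11]  -> 2 point(s)
  x = 10: RHS = 1, y in [1, 12]  -> 2 point(s)
  x = 12: RHS = 12, y in [5, 8]  -> 2 point(s)
Affine points: 18. Add the point at infinity: total = 19.

#E(F_13) = 19


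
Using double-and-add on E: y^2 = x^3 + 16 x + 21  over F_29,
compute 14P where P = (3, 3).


k = 14 = 1110_2 (binary, LSB first: 0111)
Double-and-add from P = (3, 3):
  bit 0 = 0: acc unchanged = O
  bit 1 = 1: acc = O + (22, 1) = (22, 1)
  bit 2 = 1: acc = (22, 1) + (8, 9) = (23, 12)
  bit 3 = 1: acc = (23, 12) + (18, 14) = (16, 20)

14P = (16, 20)


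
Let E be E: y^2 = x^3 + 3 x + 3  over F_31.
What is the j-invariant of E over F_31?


Delta = -16(4 a^3 + 27 b^2) mod 31 = 26
-1728 * (4 a)^3 = -1728 * (4*3)^3 mod 31 = 29
j = 29 * 26^(-1) mod 31 = 19

j = 19 (mod 31)


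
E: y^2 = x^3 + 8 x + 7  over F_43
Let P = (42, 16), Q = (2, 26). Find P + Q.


P != Q, so use the chord formula.
s = (y2 - y1) / (x2 - x1) = (10) / (3) mod 43 = 32
x3 = s^2 - x1 - x2 mod 43 = 32^2 - 42 - 2 = 34
y3 = s (x1 - x3) - y1 mod 43 = 32 * (42 - 34) - 16 = 25

P + Q = (34, 25)


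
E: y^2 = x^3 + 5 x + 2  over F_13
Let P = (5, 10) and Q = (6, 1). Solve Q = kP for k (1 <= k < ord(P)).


Enumerate multiples of P until we hit Q = (6, 1):
  1P = (5, 10)
  2P = (6, 12)
  3P = (6, 1)
Match found at i = 3.

k = 3


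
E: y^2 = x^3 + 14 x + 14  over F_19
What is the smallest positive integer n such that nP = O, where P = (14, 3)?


Compute successive multiples of P until we hit O:
  1P = (14, 3)
  2P = (11, 13)
  3P = (3, 11)
  4P = (3, 8)
  5P = (11, 6)
  6P = (14, 16)
  7P = O

ord(P) = 7


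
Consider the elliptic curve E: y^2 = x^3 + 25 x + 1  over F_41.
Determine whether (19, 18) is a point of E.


Check whether y^2 = x^3 + 25 x + 1 (mod 41) for (x, y) = (19, 18).
LHS: y^2 = 18^2 mod 41 = 37
RHS: x^3 + 25 x + 1 = 19^3 + 25*19 + 1 mod 41 = 37
LHS = RHS

Yes, on the curve


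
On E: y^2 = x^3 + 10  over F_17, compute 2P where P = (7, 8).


Doubling: s = (3 x1^2 + a) / (2 y1)
s = (3*7^2 + 0) / (2*8) mod 17 = 6
x3 = s^2 - 2 x1 mod 17 = 6^2 - 2*7 = 5
y3 = s (x1 - x3) - y1 mod 17 = 6 * (7 - 5) - 8 = 4

2P = (5, 4)


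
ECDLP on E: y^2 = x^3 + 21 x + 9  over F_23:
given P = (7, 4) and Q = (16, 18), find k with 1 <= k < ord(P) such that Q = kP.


Enumerate multiples of P until we hit Q = (16, 18):
  1P = (7, 4)
  2P = (13, 8)
  3P = (6, 12)
  4P = (5, 3)
  5P = (17, 14)
  6P = (0, 3)
  7P = (1, 10)
  8P = (16, 5)
  9P = (2, 17)
  10P = (18, 20)
  11P = (10, 0)
  12P = (18, 3)
  13P = (2, 6)
  14P = (16, 18)
Match found at i = 14.

k = 14


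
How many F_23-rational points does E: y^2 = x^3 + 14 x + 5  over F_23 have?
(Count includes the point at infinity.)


For each x in F_23, count y with y^2 = x^3 + 14 x + 5 mod 23:
  x = 2: RHS = 18, y in [8, 15]  -> 2 point(s)
  x = 5: RHS = 16, y in [4, 19]  -> 2 point(s)
  x = 6: RHS = 6, y in [11, 12]  -> 2 point(s)
  x = 7: RHS = 9, y in [3, 20]  -> 2 point(s)
  x = 8: RHS = 8, y in [10, 13]  -> 2 point(s)
  x = 9: RHS = 9, y in [3, 20]  -> 2 point(s)
  x = 10: RHS = 18, y in [8, 15]  -> 2 point(s)
  x = 11: RHS = 18, y in [8, 15]  -> 2 point(s)
  x = 14: RHS = 1, y in [1, 22]  -> 2 point(s)
  x = 15: RHS = 2, y in [5, 18]  -> 2 point(s)
  x = 16: RHS = 1, y in [1, 22]  -> 2 point(s)
  x = 17: RHS = 4, y in [2, 21]  -> 2 point(s)
  x = 19: RHS = 0, y in [0]  -> 1 point(s)
  x = 22: RHS = 13, y in [6, 17]  -> 2 point(s)
Affine points: 27. Add the point at infinity: total = 28.

#E(F_23) = 28


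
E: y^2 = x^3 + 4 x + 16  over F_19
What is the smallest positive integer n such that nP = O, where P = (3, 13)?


Compute successive multiples of P until we hit O:
  1P = (3, 13)
  2P = (14, 17)
  3P = (7, 8)
  4P = (7, 11)
  5P = (14, 2)
  6P = (3, 6)
  7P = O

ord(P) = 7
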